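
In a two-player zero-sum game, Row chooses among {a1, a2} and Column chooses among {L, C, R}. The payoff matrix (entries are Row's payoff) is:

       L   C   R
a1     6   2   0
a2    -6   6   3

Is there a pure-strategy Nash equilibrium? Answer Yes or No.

Row minima: a1 → 0, a2 → -6; maximin = 0.
Column maxima: L → 6, C → 6, R → 3; minimax = 3.
0 ≠ 3, so no pure-strategy equilibrium exists.

No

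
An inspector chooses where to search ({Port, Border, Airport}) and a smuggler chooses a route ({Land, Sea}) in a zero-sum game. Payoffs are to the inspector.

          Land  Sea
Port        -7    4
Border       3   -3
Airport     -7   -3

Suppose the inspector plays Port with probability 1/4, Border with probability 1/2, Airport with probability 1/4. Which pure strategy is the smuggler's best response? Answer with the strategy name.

Land

If the smuggler plays Land, the inspector's expected payoff is (1/4)·(-7) + (1/2)·3 + (1/4)·(-7) = -2.
If the smuggler plays Sea, the inspector's expected payoff is (1/4)·4 + (1/2)·(-3) + (1/4)·(-3) = -5/4.
The smuggler minimizes the inspector's payoff; the smallest is -2, so the best response is Land.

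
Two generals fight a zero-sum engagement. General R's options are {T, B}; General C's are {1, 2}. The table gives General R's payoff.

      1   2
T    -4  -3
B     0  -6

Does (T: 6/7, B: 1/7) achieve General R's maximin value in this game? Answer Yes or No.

Yes

Against 1 this mix gives (6/7)·(-4) + (1/7)·0 = -24/7.
Against 2 this mix gives (6/7)·(-3) + (1/7)·(-6) = -24/7.
All of General C's active replies (1, 2) yield -24/7, and no column does worse for General R. The mix makes General C indifferent and guarantees -24/7, so it is optimal.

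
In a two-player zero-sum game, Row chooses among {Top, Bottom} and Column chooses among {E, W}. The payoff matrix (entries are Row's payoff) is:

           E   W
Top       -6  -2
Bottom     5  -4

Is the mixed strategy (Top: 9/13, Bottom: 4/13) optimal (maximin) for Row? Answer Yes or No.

Yes

Against E this mix gives (9/13)·(-6) + (4/13)·5 = -34/13.
Against W this mix gives (9/13)·(-2) + (4/13)·(-4) = -34/13.
All of Column's active replies (E, W) yield -34/13, and no column does worse for Row. The mix makes Column indifferent and guarantees -34/13, so it is optimal.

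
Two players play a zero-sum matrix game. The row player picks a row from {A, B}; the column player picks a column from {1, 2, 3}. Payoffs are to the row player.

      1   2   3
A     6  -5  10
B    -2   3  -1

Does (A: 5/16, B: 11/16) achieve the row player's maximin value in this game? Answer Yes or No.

Yes

Against 1 this mix gives (5/16)·6 + (11/16)·(-2) = 1/2.
Against 2 this mix gives (5/16)·(-5) + (11/16)·3 = 1/2.
Against 3 this mix gives (5/16)·10 + (11/16)·(-1) = 39/16.
All of the column player's active replies (1, 2) yield 1/2, and no column does worse for the row player. The mix makes the column player indifferent and guarantees 1/2, so it is optimal.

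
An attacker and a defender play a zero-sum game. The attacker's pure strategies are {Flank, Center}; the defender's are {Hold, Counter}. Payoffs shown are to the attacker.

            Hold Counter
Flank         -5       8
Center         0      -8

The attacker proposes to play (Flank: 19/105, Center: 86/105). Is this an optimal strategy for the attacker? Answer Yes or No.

Against Hold this mix gives (19/105)·(-5) + (86/105)·0 = -19/21.
Against Counter this mix gives (19/105)·8 + (86/105)·(-8) = -536/105.
The defender will play Counter, holding the attacker to -536/105. Shifting weight toward the row that does better against Counter would raise this floor (the equalizing mix achieves -40/21 against both Counter and Hold), so the proposed strategy is not optimal.

No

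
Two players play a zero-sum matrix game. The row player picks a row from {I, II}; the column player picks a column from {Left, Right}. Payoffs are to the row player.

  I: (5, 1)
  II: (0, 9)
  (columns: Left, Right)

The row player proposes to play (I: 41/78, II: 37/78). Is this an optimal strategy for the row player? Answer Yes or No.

No

Against Left this mix gives (41/78)·5 + (37/78)·0 = 205/78.
Against Right this mix gives (41/78)·1 + (37/78)·9 = 187/39.
The column player will play Left, holding the row player to 205/78. Shifting weight toward the row that does better against Left would raise this floor (the equalizing mix achieves 45/13 against both Left and Right), so the proposed strategy is not optimal.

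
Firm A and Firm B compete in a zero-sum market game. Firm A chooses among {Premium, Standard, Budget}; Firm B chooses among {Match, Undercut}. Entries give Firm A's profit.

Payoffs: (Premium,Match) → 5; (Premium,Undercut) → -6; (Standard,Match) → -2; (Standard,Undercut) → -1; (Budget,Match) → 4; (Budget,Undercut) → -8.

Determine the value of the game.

Row minima: Premium → -6, Standard → -2, Budget → -8; maximin = -2.
Column maxima: Match → 5, Undercut → -1; minimax = -1.
-2 ≠ -1, so there is no saddle point; optimal play is mixed.
Budget is strictly dominated by Premium, so Firm A never plays it.
On the remaining 2×2 (Premium, Standard vs Match, Undercut):
Let Firm A play Premium with probability p. Expected payoff against Match: 5p + (-2)(1−p) = 7p − 2; against Undercut: (-6)p + (-1)(1−p) = −5p − 1.
Setting these equal: 7p − 2 = −5p − 1 ⇒ 12p = 1 ⇒ p = 1/12, and the value is (7)·(1/12) − 2 = -17/12.
For Firm B: with q = P(Match), equating Premium's and Standard's payoffs gives 11q − 6 = −q − 1 ⇒ q = 5/12.

-17/12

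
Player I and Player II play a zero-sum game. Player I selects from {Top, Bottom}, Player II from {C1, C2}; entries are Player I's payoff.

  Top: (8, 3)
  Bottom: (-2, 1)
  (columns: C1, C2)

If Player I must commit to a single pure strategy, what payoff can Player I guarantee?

Row minima: Top → 3, Bottom → -2.
The best of these is 3.

3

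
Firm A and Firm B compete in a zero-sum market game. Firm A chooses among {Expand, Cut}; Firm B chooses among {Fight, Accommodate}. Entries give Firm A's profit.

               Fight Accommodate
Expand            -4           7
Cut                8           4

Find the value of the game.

Row minima: Expand → -4, Cut → 4; maximin = 4.
Column maxima: Fight → 8, Accommodate → 7; minimax = 7.
4 ≠ 7, so there is no saddle point; optimal play is mixed.
Let Firm A play Expand with probability p. Expected payoff against Fight: (-4)p + 8(1−p) = −12p + 8; against Accommodate: 7p + 4(1−p) = 3p + 4.
Setting these equal: −12p + 8 = 3p + 4 ⇒ −15p = -4 ⇒ p = 4/15, and the value is (-12)·(4/15) + 8 = 24/5.
For Firm B: with q = P(Fight), equating Expand's and Cut's payoffs gives −11q + 7 = 4q + 4 ⇒ q = 1/5.

24/5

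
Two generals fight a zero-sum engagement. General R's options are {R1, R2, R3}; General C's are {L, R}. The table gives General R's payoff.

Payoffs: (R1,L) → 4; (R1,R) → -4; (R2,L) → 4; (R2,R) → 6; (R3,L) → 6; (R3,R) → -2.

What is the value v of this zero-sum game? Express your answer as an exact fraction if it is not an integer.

22/5

Row minima: R1 → -4, R2 → 4, R3 → -2; maximin = 4.
Column maxima: L → 6, R → 6; minimax = 6.
4 ≠ 6, so there is no saddle point; optimal play is mixed.
R1 is strictly dominated by R3, so General R never plays it.
On the remaining 2×2 (R2, R3 vs L, R):
Let General R play R2 with probability p. Expected payoff against L: 4p + 6(1−p) = −2p + 6; against R: 6p + (-2)(1−p) = 8p − 2.
Setting these equal: −2p + 6 = 8p − 2 ⇒ −10p = -8 ⇒ p = 4/5, and the value is (-2)·(4/5) + 6 = 22/5.
For General C: with q = P(L), equating R2's and R3's payoffs gives −2q + 6 = 8q − 2 ⇒ q = 4/5.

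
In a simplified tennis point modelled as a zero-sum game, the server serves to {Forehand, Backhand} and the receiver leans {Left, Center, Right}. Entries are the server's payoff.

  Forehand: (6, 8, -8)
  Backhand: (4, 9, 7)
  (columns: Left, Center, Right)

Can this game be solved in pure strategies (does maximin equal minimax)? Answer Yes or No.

No

Row minima: Forehand → -8, Backhand → 4; maximin = 4.
Column maxima: Left → 6, Center → 9, Right → 7; minimax = 6.
4 ≠ 6, so no pure-strategy equilibrium exists.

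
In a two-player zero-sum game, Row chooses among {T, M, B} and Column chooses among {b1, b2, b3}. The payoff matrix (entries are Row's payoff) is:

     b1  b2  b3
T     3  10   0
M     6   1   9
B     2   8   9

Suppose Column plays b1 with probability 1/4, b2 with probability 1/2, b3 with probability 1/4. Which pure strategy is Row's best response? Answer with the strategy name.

Expected payoff of T: (1/4)·3 + (1/2)·10 + (1/4)·0 = 23/4.
Expected payoff of M: (1/4)·6 + (1/2)·1 + (1/4)·9 = 17/4.
Expected payoff of B: (1/4)·2 + (1/2)·8 + (1/4)·9 = 27/4.
The largest is 27/4, so Row's best response is B.

B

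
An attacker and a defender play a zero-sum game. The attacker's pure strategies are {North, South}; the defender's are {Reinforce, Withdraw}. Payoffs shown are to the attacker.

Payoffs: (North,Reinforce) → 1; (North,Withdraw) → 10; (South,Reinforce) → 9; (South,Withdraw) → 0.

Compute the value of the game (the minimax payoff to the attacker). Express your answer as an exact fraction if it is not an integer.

Row minima: North → 1, South → 0; maximin = 1.
Column maxima: Reinforce → 9, Withdraw → 10; minimax = 9.
1 ≠ 9, so there is no saddle point; optimal play is mixed.
Let the attacker play North with probability p. Expected payoff against Reinforce: 1p + 9(1−p) = −8p + 9; against Withdraw: 10p + 0(1−p) = 10p.
Setting these equal: −8p + 9 = 10p ⇒ −18p = -9 ⇒ p = 1/2, and the value is (-8)·(1/2) + 9 = 5.
For the defender: with q = P(Reinforce), equating North's and South's payoffs gives −9q + 10 = 9q ⇒ q = 5/9.

5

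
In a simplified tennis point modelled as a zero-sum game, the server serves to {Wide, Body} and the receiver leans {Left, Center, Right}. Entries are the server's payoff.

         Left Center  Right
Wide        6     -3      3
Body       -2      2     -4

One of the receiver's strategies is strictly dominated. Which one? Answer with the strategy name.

Right holds the server's payoff strictly below Left in every row: 3 < 6, -4 < -2.
So Left is strictly dominated for the receiver.

Left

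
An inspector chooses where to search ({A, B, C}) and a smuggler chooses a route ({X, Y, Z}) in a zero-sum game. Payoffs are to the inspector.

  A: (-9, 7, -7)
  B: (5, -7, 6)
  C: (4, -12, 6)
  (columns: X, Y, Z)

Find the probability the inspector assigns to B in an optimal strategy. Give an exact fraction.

4/7

Row minima: A → -9, B → -7, C → -12; maximin = -7.
Column maxima: X → 5, Y → 7, Z → 6; minimax = 5.
-7 ≠ 5, so there is no saddle point; optimal play is mixed.
Z is strictly dominated by X (it gives the inspector strictly more in every row), so the smuggler never plays it.
With Z eliminated, C is strictly dominated by B (B gives the inspector strictly more in every remaining column), so the inspector never plays it.
On the remaining 2×2 (A, B vs X, Y):
Let the inspector play A with probability p. Expected payoff against X: (-9)p + 5(1−p) = −14p + 5; against Y: 7p + (-7)(1−p) = 14p − 7.
Setting these equal: −14p + 5 = 14p − 7 ⇒ −28p = -12 ⇒ p = 3/7, and the value is (-14)·(3/7) + 5 = -1.
For the smuggler: with q = P(X), equating A's and B's payoffs gives −16q + 7 = 12q − 7 ⇒ q = 1/2.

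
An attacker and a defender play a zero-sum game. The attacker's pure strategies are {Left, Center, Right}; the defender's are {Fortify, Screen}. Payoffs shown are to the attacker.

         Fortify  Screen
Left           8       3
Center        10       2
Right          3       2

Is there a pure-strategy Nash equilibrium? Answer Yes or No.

Row minima: Left → 3, Center → 2, Right → 2; maximin = 3.
Column maxima: Fortify → 10, Screen → 3; minimax = 3.
maximin = minimax = 3, so a saddle point exists.

Yes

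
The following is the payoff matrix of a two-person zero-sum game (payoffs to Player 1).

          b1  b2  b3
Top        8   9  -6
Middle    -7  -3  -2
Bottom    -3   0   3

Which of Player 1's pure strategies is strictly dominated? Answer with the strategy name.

Bottom gives a strictly higher payoff than Middle against every column: -3 > -7, 0 > -3, 3 > -2.
So Middle is strictly dominated and Player 1 never plays it.

Middle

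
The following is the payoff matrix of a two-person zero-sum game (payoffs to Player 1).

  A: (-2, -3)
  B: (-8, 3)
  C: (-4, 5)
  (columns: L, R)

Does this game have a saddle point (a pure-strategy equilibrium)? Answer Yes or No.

No

Row minima: A → -3, B → -8, C → -4; maximin = -3.
Column maxima: L → -2, R → 5; minimax = -2.
-3 ≠ -2, so no pure-strategy equilibrium exists.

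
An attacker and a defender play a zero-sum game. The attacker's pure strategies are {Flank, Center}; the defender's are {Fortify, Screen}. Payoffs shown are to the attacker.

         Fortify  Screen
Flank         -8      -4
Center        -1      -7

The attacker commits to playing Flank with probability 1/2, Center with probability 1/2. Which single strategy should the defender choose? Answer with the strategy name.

If the defender plays Fortify, the attacker's expected payoff is (1/2)·(-8) + (1/2)·(-1) = -9/2.
If the defender plays Screen, the attacker's expected payoff is (1/2)·(-4) + (1/2)·(-7) = -11/2.
The defender minimizes the attacker's payoff; the smallest is -11/2, so the best response is Screen.

Screen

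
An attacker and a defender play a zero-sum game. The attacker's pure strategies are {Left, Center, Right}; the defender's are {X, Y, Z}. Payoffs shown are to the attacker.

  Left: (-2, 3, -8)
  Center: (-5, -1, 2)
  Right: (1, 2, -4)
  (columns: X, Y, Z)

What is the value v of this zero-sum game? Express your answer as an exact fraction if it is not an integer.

Row minima: Left → -8, Center → -5, Right → -4; maximin = -4.
Column maxima: X → 1, Y → 3, Z → 2; minimax = 1.
-4 ≠ 1, so there is no saddle point; optimal play is mixed.
Y is strictly dominated by X (it gives the attacker strictly more in every row), so the defender never plays it.
With Y eliminated, Left is strictly dominated by Right (Right gives the attacker strictly more in every remaining column), so the attacker never plays it.
On the remaining 2×2 (Center, Right vs X, Z):
Let the attacker play Center with probability p. Expected payoff against X: (-5)p + 1(1−p) = −6p + 1; against Z: 2p + (-4)(1−p) = 6p − 4.
Setting these equal: −6p + 1 = 6p − 4 ⇒ −12p = -5 ⇒ p = 5/12, and the value is (-6)·(5/12) + 1 = -3/2.
For the defender: with q = P(X), equating Center's and Right's payoffs gives −7q + 2 = 5q − 4 ⇒ q = 1/2.

-3/2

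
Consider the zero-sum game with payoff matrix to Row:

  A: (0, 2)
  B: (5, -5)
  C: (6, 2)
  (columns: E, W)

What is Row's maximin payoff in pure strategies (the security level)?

2

Row minima: A → 0, B → -5, C → 2.
The best of these is 2.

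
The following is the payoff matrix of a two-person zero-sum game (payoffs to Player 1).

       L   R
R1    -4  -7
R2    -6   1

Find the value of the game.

Row minima: R1 → -7, R2 → -6; maximin = -6.
Column maxima: L → -4, R → 1; minimax = -4.
-6 ≠ -4, so there is no saddle point; optimal play is mixed.
Let Player 1 play R1 with probability p. Expected payoff against L: (-4)p + (-6)(1−p) = 2p − 6; against R: (-7)p + 1(1−p) = −8p + 1.
Setting these equal: 2p − 6 = −8p + 1 ⇒ 10p = 7 ⇒ p = 7/10, and the value is (2)·(7/10) − 6 = -23/5.
For Player 2: with q = P(L), equating R1's and R2's payoffs gives 3q − 7 = −7q + 1 ⇒ q = 4/5.

-23/5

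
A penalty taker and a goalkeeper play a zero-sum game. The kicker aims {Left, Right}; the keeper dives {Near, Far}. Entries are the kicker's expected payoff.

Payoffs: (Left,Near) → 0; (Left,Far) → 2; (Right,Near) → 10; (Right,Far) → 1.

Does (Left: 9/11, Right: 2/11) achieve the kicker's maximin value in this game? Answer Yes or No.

Against Near this mix gives (9/11)·0 + (2/11)·10 = 20/11.
Against Far this mix gives (9/11)·2 + (2/11)·1 = 20/11.
All of the keeper's active replies (Near, Far) yield 20/11, and no column does worse for the kicker. The mix makes the keeper indifferent and guarantees 20/11, so it is optimal.

Yes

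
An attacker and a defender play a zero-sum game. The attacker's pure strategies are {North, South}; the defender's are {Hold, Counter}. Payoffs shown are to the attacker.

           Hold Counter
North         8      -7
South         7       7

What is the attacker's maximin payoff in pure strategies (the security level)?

7

Row minima: North → -7, South → 7.
The best of these is 7.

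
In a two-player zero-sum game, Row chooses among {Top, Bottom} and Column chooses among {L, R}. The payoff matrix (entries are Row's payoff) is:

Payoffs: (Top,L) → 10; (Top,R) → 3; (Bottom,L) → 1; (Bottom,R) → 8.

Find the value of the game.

11/2

Row minima: Top → 3, Bottom → 1; maximin = 3.
Column maxima: L → 10, R → 8; minimax = 8.
3 ≠ 8, so there is no saddle point; optimal play is mixed.
Let Row play Top with probability p. Expected payoff against L: 10p + 1(1−p) = 9p + 1; against R: 3p + 8(1−p) = −5p + 8.
Setting these equal: 9p + 1 = −5p + 8 ⇒ 14p = 7 ⇒ p = 1/2, and the value is (9)·(1/2) + 1 = 11/2.
For Column: with q = P(L), equating Top's and Bottom's payoffs gives 7q + 3 = −7q + 8 ⇒ q = 5/14.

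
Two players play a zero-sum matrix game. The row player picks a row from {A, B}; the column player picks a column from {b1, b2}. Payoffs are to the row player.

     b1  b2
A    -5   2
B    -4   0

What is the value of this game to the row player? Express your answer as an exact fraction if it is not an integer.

-4

Row minima: A → -5, B → -4; maximin = -4.
Column maxima: b1 → -4, b2 → 2; minimax = -4.
Since maximin = minimax = -4, there is a saddle point and the value is -4.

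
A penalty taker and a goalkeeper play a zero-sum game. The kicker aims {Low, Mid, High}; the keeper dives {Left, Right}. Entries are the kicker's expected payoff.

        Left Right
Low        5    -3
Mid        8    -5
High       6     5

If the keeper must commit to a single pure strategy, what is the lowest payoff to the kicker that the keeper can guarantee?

5

Column maxima: Left → 8, Right → 5.
The smallest of these is 5.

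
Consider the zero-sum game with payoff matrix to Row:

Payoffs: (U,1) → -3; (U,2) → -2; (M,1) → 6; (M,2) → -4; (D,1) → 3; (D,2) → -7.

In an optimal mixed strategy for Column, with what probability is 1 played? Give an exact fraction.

Row minima: U → -3, M → -4, D → -7; maximin = -3.
Column maxima: 1 → 6, 2 → -2; minimax = -2.
-3 ≠ -2, so there is no saddle point; optimal play is mixed.
D is strictly dominated by M, so Row never plays it.
On the remaining 2×2 (U, M vs 1, 2):
Let Row play U with probability p. Expected payoff against 1: (-3)p + 6(1−p) = −9p + 6; against 2: (-2)p + (-4)(1−p) = 2p − 4.
Setting these equal: −9p + 6 = 2p − 4 ⇒ −11p = -10 ⇒ p = 10/11, and the value is (-9)·(10/11) + 6 = -24/11.
For Column: with q = P(1), equating U's and M's payoffs gives −q − 2 = 10q − 4 ⇒ q = 2/11.

2/11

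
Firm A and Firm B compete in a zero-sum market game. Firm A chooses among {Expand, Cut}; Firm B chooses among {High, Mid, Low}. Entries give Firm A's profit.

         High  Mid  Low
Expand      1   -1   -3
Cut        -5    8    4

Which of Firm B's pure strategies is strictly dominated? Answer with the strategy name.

Low holds Firm A's payoff strictly below Mid in every row: -3 < -1, 4 < 8.
So Mid is strictly dominated for Firm B.

Mid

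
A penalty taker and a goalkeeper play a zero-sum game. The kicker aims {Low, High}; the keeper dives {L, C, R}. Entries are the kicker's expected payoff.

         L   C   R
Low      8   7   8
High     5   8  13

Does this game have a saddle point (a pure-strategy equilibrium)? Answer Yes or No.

Row minima: Low → 7, High → 5; maximin = 7.
Column maxima: L → 8, C → 8, R → 13; minimax = 8.
7 ≠ 8, so no pure-strategy equilibrium exists.

No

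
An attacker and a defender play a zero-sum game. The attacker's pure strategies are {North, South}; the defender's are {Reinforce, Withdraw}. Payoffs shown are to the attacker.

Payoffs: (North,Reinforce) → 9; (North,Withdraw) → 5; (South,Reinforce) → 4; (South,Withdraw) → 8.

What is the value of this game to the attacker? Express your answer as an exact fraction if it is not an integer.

13/2

Row minima: North → 5, South → 4; maximin = 5.
Column maxima: Reinforce → 9, Withdraw → 8; minimax = 8.
5 ≠ 8, so there is no saddle point; optimal play is mixed.
Let the attacker play North with probability p. Expected payoff against Reinforce: 9p + 4(1−p) = 5p + 4; against Withdraw: 5p + 8(1−p) = −3p + 8.
Setting these equal: 5p + 4 = −3p + 8 ⇒ 8p = 4 ⇒ p = 1/2, and the value is (5)·(1/2) + 4 = 13/2.
For the defender: with q = P(Reinforce), equating North's and South's payoffs gives 4q + 5 = −4q + 8 ⇒ q = 3/8.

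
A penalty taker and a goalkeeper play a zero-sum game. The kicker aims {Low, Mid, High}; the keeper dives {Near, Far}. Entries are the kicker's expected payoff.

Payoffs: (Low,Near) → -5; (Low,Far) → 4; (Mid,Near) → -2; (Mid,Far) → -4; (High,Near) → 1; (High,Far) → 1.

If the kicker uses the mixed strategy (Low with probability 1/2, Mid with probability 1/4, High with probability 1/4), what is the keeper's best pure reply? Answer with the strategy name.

If the keeper plays Near, the kicker's expected payoff is (1/2)·(-5) + (1/4)·(-2) + (1/4)·1 = -11/4.
If the keeper plays Far, the kicker's expected payoff is (1/2)·4 + (1/4)·(-4) + (1/4)·1 = 5/4.
The keeper minimizes the kicker's payoff; the smallest is -11/4, so the best response is Near.

Near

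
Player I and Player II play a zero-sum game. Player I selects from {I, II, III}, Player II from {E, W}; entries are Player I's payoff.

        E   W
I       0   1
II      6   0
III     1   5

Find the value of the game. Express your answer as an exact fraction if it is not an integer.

3

Row minima: I → 0, II → 0, III → 1; maximin = 1.
Column maxima: E → 6, W → 5; minimax = 5.
1 ≠ 5, so there is no saddle point; optimal play is mixed.
I is strictly dominated by III, so Player I never plays it.
On the remaining 2×2 (II, III vs E, W):
Let Player I play II with probability p. Expected payoff against E: 6p + 1(1−p) = 5p + 1; against W: 0p + 5(1−p) = −5p + 5.
Setting these equal: 5p + 1 = −5p + 5 ⇒ 10p = 4 ⇒ p = 2/5, and the value is (5)·(2/5) + 1 = 3.
For Player II: with q = P(E), equating II's and III's payoffs gives 6q = −4q + 5 ⇒ q = 1/2.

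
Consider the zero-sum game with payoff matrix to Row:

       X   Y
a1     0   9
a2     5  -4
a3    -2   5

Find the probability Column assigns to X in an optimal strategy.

13/18

Row minima: a1 → 0, a2 → -4, a3 → -2; maximin = 0.
Column maxima: X → 5, Y → 9; minimax = 5.
0 ≠ 5, so there is no saddle point; optimal play is mixed.
a3 is strictly dominated by a1, so Row never plays it.
On the remaining 2×2 (a1, a2 vs X, Y):
Let Row play a1 with probability p. Expected payoff against X: 0p + 5(1−p) = −5p + 5; against Y: 9p + (-4)(1−p) = 13p − 4.
Setting these equal: −5p + 5 = 13p − 4 ⇒ −18p = -9 ⇒ p = 1/2, and the value is (-5)·(1/2) + 5 = 5/2.
For Column: with q = P(X), equating a1's and a2's payoffs gives −9q + 9 = 9q − 4 ⇒ q = 13/18.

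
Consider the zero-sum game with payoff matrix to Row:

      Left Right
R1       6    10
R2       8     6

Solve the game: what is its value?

Row minima: R1 → 6, R2 → 6; maximin = 6.
Column maxima: Left → 8, Right → 10; minimax = 8.
6 ≠ 8, so there is no saddle point; optimal play is mixed.
Let Row play R1 with probability p. Expected payoff against Left: 6p + 8(1−p) = −2p + 8; against Right: 10p + 6(1−p) = 4p + 6.
Setting these equal: −2p + 8 = 4p + 6 ⇒ −6p = -2 ⇒ p = 1/3, and the value is (-2)·(1/3) + 8 = 22/3.
For Column: with q = P(Left), equating R1's and R2's payoffs gives −4q + 10 = 2q + 6 ⇒ q = 2/3.

22/3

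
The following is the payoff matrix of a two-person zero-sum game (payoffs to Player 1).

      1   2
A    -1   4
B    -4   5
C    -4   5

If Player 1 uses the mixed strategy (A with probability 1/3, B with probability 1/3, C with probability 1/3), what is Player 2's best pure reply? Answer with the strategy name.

1

If Player 2 plays 1, Player 1's expected payoff is (1/3)·(-1) + (1/3)·(-4) + (1/3)·(-4) = -3.
If Player 2 plays 2, Player 1's expected payoff is (1/3)·4 + (1/3)·5 + (1/3)·5 = 14/3.
Player 2 minimizes Player 1's payoff; the smallest is -3, so the best response is 1.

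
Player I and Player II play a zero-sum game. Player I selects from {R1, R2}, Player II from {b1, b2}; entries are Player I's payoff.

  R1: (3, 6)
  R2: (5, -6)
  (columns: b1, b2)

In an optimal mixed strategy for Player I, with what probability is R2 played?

3/14

Row minima: R1 → 3, R2 → -6; maximin = 3.
Column maxima: b1 → 5, b2 → 6; minimax = 5.
3 ≠ 5, so there is no saddle point; optimal play is mixed.
Let Player I play R1 with probability p. Expected payoff against b1: 3p + 5(1−p) = −2p + 5; against b2: 6p + (-6)(1−p) = 12p − 6.
Setting these equal: −2p + 5 = 12p − 6 ⇒ −14p = -11 ⇒ p = 11/14, and the value is (-2)·(11/14) + 5 = 24/7.
For Player II: with q = P(b1), equating R1's and R2's payoffs gives −3q + 6 = 11q − 6 ⇒ q = 6/7.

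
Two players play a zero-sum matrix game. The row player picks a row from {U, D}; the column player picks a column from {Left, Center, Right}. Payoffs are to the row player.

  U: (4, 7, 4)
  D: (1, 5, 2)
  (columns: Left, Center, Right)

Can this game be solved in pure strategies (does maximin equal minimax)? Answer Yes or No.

Row minima: U → 4, D → 1; maximin = 4.
Column maxima: Left → 4, Center → 7, Right → 4; minimax = 4.
maximin = minimax = 4, so a saddle point exists.

Yes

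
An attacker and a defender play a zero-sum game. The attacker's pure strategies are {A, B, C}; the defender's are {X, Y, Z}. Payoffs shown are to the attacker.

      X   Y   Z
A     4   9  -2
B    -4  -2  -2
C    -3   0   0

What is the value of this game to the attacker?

Row minima: A → -2, B → -4, C → -3; maximin = -2.
Column maxima: X → 4, Y → 9, Z → 0; minimax = 0.
-2 ≠ 0, so there is no saddle point; optimal play is mixed.
B is strictly dominated by C, so the attacker never plays it.
Y is strictly dominated by X (it gives the attacker strictly more in every row), so the defender never plays it.
On the remaining 2×2 (A, C vs X, Z):
Let the attacker play A with probability p. Expected payoff against X: 4p + (-3)(1−p) = 7p − 3; against Z: (-2)p + 0(1−p) = −2p.
Setting these equal: 7p − 3 = −2p ⇒ 9p = 3 ⇒ p = 1/3, and the value is (7)·(1/3) − 3 = -2/3.
For the defender: with q = P(X), equating A's and C's payoffs gives 6q − 2 = −3q ⇒ q = 2/9.

-2/3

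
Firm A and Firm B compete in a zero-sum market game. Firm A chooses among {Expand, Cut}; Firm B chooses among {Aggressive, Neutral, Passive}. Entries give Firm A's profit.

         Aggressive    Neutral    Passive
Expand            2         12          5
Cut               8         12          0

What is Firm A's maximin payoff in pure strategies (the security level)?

Row minima: Expand → 2, Cut → 0.
The best of these is 2.

2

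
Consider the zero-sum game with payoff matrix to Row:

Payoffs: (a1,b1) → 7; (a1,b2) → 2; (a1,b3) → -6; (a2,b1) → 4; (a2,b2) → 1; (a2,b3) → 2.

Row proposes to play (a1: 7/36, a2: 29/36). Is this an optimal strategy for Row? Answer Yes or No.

Against b1 this mix gives (7/36)·7 + (29/36)·4 = 55/12.
Against b2 this mix gives (7/36)·2 + (29/36)·1 = 43/36.
Against b3 this mix gives (7/36)·(-6) + (29/36)·2 = 4/9.
Column will play b3, holding Row to 4/9. Shifting weight toward the row that does better against b3 would raise this floor (the equalizing mix achieves 10/9 against both b3 and b2), so the proposed strategy is not optimal.

No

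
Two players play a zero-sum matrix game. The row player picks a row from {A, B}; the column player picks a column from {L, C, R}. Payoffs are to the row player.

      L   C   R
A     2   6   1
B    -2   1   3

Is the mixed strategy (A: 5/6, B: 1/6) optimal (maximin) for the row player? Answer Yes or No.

Against L this mix gives (5/6)·2 + (1/6)·(-2) = 4/3.
Against C this mix gives (5/6)·6 + (1/6)·1 = 31/6.
Against R this mix gives (5/6)·1 + (1/6)·3 = 4/3.
All of the column player's active replies (L, R) yield 4/3, and no column does worse for the row player. The mix makes the column player indifferent and guarantees 4/3, so it is optimal.

Yes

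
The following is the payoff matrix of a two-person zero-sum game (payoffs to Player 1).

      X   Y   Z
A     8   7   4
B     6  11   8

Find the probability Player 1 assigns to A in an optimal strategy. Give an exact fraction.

Row minima: A → 4, B → 6; maximin = 6.
Column maxima: X → 8, Y → 11, Z → 8; minimax = 8.
6 ≠ 8, so there is no saddle point; optimal play is mixed.
Y is strictly dominated by Z (it gives Player 1 strictly more in every row), so Player 2 never plays it.
On the remaining 2×2 (A, B vs X, Z):
Let Player 1 play A with probability p. Expected payoff against X: 8p + 6(1−p) = 2p + 6; against Z: 4p + 8(1−p) = −4p + 8.
Setting these equal: 2p + 6 = −4p + 8 ⇒ 6p = 2 ⇒ p = 1/3, and the value is (2)·(1/3) + 6 = 20/3.
For Player 2: with q = P(X), equating A's and B's payoffs gives 4q + 4 = −2q + 8 ⇒ q = 2/3.

1/3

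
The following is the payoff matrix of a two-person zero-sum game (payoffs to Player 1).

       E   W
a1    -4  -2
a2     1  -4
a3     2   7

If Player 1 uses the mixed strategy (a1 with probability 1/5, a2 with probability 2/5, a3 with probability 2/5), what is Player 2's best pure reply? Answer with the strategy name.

If Player 2 plays E, Player 1's expected payoff is (1/5)·(-4) + (2/5)·1 + (2/5)·2 = 2/5.
If Player 2 plays W, Player 1's expected payoff is (1/5)·(-2) + (2/5)·(-4) + (2/5)·7 = 4/5.
Player 2 minimizes Player 1's payoff; the smallest is 2/5, so the best response is E.

E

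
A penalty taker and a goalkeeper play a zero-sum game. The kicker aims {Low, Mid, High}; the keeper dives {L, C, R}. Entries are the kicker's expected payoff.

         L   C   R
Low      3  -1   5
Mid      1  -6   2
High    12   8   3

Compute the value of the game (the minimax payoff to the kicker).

Row minima: Low → -1, Mid → -6, High → 3; maximin = 3.
Column maxima: L → 12, C → 8, R → 5; minimax = 5.
3 ≠ 5, so there is no saddle point; optimal play is mixed.
Mid is strictly dominated by Low, so the kicker never plays it.
L is strictly dominated by C (it gives the kicker strictly more in every row), so the keeper never plays it.
On the remaining 2×2 (Low, High vs C, R):
Let the kicker play Low with probability p. Expected payoff against C: (-1)p + 8(1−p) = −9p + 8; against R: 5p + 3(1−p) = 2p + 3.
Setting these equal: −9p + 8 = 2p + 3 ⇒ −11p = -5 ⇒ p = 5/11, and the value is (-9)·(5/11) + 8 = 43/11.
For the keeper: with q = P(C), equating Low's and High's payoffs gives −6q + 5 = 5q + 3 ⇒ q = 2/11.

43/11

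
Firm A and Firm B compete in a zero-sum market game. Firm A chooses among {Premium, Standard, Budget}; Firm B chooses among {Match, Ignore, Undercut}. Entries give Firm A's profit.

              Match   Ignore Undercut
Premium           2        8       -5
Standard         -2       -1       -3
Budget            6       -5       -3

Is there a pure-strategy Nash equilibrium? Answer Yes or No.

Yes

Row minima: Premium → -5, Standard → -3, Budget → -5; maximin = -3.
Column maxima: Match → 6, Ignore → 8, Undercut → -3; minimax = -3.
maximin = minimax = -3, so a saddle point exists.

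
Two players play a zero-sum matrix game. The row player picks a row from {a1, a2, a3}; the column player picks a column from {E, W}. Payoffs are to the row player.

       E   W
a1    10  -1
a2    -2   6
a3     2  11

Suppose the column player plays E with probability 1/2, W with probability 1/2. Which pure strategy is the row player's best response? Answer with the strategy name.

Expected payoff of a1: (1/2)·10 + (1/2)·(-1) = 9/2.
Expected payoff of a2: (1/2)·(-2) + (1/2)·6 = 2.
Expected payoff of a3: (1/2)·2 + (1/2)·11 = 13/2.
The largest is 13/2, so the row player's best response is a3.

a3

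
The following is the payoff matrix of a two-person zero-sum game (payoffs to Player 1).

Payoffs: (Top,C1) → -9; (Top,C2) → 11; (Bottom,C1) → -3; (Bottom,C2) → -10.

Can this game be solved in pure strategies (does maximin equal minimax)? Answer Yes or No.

No

Row minima: Top → -9, Bottom → -10; maximin = -9.
Column maxima: C1 → -3, C2 → 11; minimax = -3.
-9 ≠ -3, so no pure-strategy equilibrium exists.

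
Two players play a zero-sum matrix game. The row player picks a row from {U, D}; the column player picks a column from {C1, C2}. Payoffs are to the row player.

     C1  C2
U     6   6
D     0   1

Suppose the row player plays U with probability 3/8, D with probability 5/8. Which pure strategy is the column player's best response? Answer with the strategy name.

If the column player plays C1, the row player's expected payoff is (3/8)·6 + (5/8)·0 = 9/4.
If the column player plays C2, the row player's expected payoff is (3/8)·6 + (5/8)·1 = 23/8.
The column player minimizes the row player's payoff; the smallest is 9/4, so the best response is C1.

C1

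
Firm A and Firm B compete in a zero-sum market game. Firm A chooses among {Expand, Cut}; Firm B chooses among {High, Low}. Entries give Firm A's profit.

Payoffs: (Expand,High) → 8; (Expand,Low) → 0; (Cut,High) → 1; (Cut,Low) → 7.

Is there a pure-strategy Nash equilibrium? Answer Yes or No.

Row minima: Expand → 0, Cut → 1; maximin = 1.
Column maxima: High → 8, Low → 7; minimax = 7.
1 ≠ 7, so no pure-strategy equilibrium exists.

No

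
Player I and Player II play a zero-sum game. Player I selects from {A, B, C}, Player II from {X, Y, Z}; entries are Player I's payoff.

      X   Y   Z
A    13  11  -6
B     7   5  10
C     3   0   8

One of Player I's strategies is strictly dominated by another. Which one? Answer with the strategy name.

B gives a strictly higher payoff than C against every column: 7 > 3, 5 > 0, 10 > 8.
So C is strictly dominated and Player I never plays it.

C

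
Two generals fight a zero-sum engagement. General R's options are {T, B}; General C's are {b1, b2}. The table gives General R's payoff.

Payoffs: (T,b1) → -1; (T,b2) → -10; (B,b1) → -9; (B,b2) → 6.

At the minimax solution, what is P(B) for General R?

Row minima: T → -10, B → -9; maximin = -9.
Column maxima: b1 → -1, b2 → 6; minimax = -1.
-9 ≠ -1, so there is no saddle point; optimal play is mixed.
Let General R play T with probability p. Expected payoff against b1: (-1)p + (-9)(1−p) = 8p − 9; against b2: (-10)p + 6(1−p) = −16p + 6.
Setting these equal: 8p − 9 = −16p + 6 ⇒ 24p = 15 ⇒ p = 5/8, and the value is (8)·(5/8) − 9 = -4.
For General C: with q = P(b1), equating T's and B's payoffs gives 9q − 10 = −15q + 6 ⇒ q = 2/3.

3/8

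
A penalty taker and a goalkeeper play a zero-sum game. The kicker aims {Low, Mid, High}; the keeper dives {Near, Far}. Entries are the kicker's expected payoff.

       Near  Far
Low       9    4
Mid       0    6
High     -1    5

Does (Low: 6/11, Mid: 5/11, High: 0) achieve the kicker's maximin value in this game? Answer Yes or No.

Against Near this mix gives (6/11)·9 + (5/11)·0 = 54/11.
Against Far this mix gives (6/11)·4 + (5/11)·6 = 54/11.
All of the keeper's active replies (Near, Far) yield 54/11, and no column does worse for the kicker. The mix makes the keeper indifferent and guarantees 54/11, so it is optimal.

Yes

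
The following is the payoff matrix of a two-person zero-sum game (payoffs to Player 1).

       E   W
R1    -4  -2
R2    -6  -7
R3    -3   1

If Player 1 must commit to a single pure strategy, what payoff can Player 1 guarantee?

Row minima: R1 → -4, R2 → -7, R3 → -3.
The best of these is -3.

-3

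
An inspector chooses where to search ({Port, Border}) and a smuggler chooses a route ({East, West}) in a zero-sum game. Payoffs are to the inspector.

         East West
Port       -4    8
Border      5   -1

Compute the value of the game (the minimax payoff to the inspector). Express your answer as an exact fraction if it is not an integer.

2

Row minima: Port → -4, Border → -1; maximin = -1.
Column maxima: East → 5, West → 8; minimax = 5.
-1 ≠ 5, so there is no saddle point; optimal play is mixed.
Let the inspector play Port with probability p. Expected payoff against East: (-4)p + 5(1−p) = −9p + 5; against West: 8p + (-1)(1−p) = 9p − 1.
Setting these equal: −9p + 5 = 9p − 1 ⇒ −18p = -6 ⇒ p = 1/3, and the value is (-9)·(1/3) + 5 = 2.
For the smuggler: with q = P(East), equating Port's and Border's payoffs gives −12q + 8 = 6q − 1 ⇒ q = 1/2.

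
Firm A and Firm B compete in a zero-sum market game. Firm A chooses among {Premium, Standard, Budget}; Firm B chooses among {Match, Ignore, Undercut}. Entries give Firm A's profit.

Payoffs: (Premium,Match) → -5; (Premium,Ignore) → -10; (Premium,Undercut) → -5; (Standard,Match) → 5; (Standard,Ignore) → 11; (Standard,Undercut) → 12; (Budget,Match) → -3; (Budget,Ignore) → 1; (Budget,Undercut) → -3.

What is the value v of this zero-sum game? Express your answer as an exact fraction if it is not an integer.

5

Row minima: Premium → -10, Standard → 5, Budget → -3; maximin = 5.
Column maxima: Match → 5, Ignore → 11, Undercut → 12; minimax = 5.
Since maximin = minimax = 5, there is a saddle point and the value is 5.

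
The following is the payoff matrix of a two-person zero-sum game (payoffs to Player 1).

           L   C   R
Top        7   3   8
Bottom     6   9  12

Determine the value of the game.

45/7

Row minima: Top → 3, Bottom → 6; maximin = 6.
Column maxima: L → 7, C → 9, R → 12; minimax = 7.
6 ≠ 7, so there is no saddle point; optimal play is mixed.
R is strictly dominated by L (it gives Player 1 strictly more in every row), so Player 2 never plays it.
On the remaining 2×2 (Top, Bottom vs L, C):
Let Player 1 play Top with probability p. Expected payoff against L: 7p + 6(1−p) = p + 6; against C: 3p + 9(1−p) = −6p + 9.
Setting these equal: p + 6 = −6p + 9 ⇒ 7p = 3 ⇒ p = 3/7, and the value is (1)·(3/7) + 6 = 45/7.
For Player 2: with q = P(L), equating Top's and Bottom's payoffs gives 4q + 3 = −3q + 9 ⇒ q = 6/7.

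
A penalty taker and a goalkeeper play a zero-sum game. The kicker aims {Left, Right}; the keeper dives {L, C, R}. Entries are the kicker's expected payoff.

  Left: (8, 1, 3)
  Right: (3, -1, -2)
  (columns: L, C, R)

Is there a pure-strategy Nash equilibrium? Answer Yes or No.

Row minima: Left → 1, Right → -2; maximin = 1.
Column maxima: L → 8, C → 1, R → 3; minimax = 1.
maximin = minimax = 1, so a saddle point exists.

Yes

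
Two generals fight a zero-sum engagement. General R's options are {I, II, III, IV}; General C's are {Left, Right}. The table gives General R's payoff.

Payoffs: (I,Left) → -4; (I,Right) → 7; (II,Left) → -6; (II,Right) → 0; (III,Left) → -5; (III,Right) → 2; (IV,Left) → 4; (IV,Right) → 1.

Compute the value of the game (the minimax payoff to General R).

16/7

Row minima: I → -4, II → -6, III → -5, IV → 1; maximin = 1.
Column maxima: Left → 4, Right → 7; minimax = 4.
1 ≠ 4, so there is no saddle point; optimal play is mixed.
II is strictly dominated by I, so General R never plays it.
III is strictly dominated by I, so General R never plays it.
On the remaining 2×2 (I, IV vs Left, Right):
Let General R play I with probability p. Expected payoff against Left: (-4)p + 4(1−p) = −8p + 4; against Right: 7p + 1(1−p) = 6p + 1.
Setting these equal: −8p + 4 = 6p + 1 ⇒ −14p = -3 ⇒ p = 3/14, and the value is (-8)·(3/14) + 4 = 16/7.
For General C: with q = P(Left), equating I's and IV's payoffs gives −11q + 7 = 3q + 1 ⇒ q = 3/7.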